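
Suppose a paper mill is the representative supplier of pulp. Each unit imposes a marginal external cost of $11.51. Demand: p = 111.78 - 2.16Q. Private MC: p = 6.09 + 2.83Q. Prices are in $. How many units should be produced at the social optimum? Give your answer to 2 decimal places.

Q* = 18.87

Social marginal cost = private MC + MEC = 17.60 + 2.83Q.
Set SMC = demand: 17.60 + 2.83Q = 111.78 - 2.16Q → Q* = 18.8737.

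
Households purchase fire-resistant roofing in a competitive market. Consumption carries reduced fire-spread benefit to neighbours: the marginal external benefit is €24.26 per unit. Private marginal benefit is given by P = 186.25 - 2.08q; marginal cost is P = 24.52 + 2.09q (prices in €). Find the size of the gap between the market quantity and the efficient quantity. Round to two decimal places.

5.82 units

Market equilibrium (private): 24.52 + 2.09q = 186.25 - 2.08q → q_m = 38.7842.
Social marginal benefit = demand + MEB = 210.51 - 2.08q.
Set SMB = MC: 210.51 - 2.08q = 24.52 + 2.09q → q* = 44.6019.
Gap = |38.7842 − 44.6019| = 5.8177.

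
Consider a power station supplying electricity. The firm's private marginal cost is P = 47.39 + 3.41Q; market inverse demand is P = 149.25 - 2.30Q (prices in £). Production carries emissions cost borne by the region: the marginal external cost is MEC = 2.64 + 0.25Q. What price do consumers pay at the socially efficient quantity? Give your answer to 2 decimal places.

P = £110.96

Social marginal cost = private MC + MEC = 50.03 + 3.66Q.
Set SMC = demand: 50.03 + 3.66Q = 149.25 - 2.30Q → Q* = 16.6477.
Consumer price on the demand curve at Q*: 149.25 − 2.30×16.6477 = 110.9603.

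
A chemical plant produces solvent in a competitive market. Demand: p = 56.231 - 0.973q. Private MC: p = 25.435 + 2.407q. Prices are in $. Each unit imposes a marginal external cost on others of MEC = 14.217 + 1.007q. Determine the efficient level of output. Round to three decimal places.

q* = 3.779

Social marginal cost = private MC + MEC = 39.652 + 3.414q.
Set SMC = demand: 39.652 + 3.414q = 56.231 - 0.973q → q* = 3.7791.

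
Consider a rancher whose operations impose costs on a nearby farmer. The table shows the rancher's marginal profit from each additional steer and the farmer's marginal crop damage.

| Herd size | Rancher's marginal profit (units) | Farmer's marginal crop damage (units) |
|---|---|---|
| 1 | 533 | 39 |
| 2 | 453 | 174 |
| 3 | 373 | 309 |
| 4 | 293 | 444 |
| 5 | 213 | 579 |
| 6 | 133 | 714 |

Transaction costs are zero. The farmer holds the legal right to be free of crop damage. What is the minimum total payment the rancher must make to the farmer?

522

Efficient level: marginal profit ≥ marginal crop damage through level 3, so k* = 3.
With the farmer holding the right, the rancher must at least compensate total damage at k*: 39 + 174 + 309 = 522.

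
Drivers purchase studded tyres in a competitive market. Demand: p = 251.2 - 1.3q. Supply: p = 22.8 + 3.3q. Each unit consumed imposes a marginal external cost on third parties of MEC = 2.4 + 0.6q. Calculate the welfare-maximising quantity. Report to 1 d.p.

q* = 43.5

Social marginal benefit = demand − MEC = 248.8 - 1.9q.
Set SMB = MC: 248.8 - 1.9q = 22.8 + 3.3q → q* = 43.4615.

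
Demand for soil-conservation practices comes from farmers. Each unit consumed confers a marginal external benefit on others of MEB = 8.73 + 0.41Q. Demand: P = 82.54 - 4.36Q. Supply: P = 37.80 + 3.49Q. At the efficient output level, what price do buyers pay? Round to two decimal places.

Social marginal benefit = demand + MEB = 91.27 - 3.95Q.
Set SMB = MC: 91.27 - 3.95Q = 37.80 + 3.49Q → Q* = 7.1868.
Consumer price on the demand curve at Q*: 82.54 − 4.36×7.1868 = 51.2056.

P = 51.21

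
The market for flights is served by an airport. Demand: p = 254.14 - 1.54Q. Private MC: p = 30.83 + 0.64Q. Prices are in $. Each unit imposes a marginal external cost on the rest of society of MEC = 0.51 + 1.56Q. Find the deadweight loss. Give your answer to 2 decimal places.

DWL = $3435.73

Market equilibrium (private): 30.83 + 0.64Q = 254.14 - 1.54Q → Q_m = 102.4358.
Social marginal cost = private MC + MEC = 31.34 + 2.20Q.
Set SMC = demand: 31.34 + 2.20Q = 254.14 - 1.54Q → Q* = 59.5722.
Between Q* and Q_m the wedge SMC − demand runs linearly from 0 to MEC(Q_m), so the loss is a triangle.
DWL = ½ × 42.8636 × 160.3098 = 3435.7276.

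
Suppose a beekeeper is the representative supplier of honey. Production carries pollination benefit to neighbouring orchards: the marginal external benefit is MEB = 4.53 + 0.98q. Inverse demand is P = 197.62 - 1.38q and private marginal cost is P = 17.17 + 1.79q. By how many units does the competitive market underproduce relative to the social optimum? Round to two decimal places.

Market equilibrium (private): 17.17 + 1.79q = 197.62 - 1.38q → q_m = 56.9243.
Social marginal cost = private MC − MEB = 12.64 + 0.81q.
Set SMC = demand: 12.64 + 0.81q = 197.62 - 1.38q → q* = 84.4658.
Gap = |56.9243 − 84.4658| = 27.5415.

27.54 units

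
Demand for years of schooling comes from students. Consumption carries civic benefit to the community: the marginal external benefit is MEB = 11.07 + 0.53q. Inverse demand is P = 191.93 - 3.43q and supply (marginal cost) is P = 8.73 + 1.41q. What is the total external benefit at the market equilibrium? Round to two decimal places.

Market equilibrium (private): 8.73 + 1.41q = 191.93 - 3.43q → q_m = 37.8512.
Total external benefit = ∫₀^{q_m} (11.07 + 0.53q) dq = 11.07×37.8512 + ½×0.53×37.8512² = 798.6818.

798.68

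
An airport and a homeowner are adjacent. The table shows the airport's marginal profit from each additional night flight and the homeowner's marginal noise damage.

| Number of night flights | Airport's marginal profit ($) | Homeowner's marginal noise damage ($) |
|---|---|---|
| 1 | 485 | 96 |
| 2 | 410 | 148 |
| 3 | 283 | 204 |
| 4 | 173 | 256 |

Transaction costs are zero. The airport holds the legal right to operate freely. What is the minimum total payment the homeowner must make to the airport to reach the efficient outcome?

Left alone the airport would choose level 4 (marginal profit stays positive).
Efficient level: k* = 3 (marginal profit ≥ marginal noise damage through 3).
The homeowner must at least cover the airport's forgone profit from cutting 4→3: 173 = 173.

$173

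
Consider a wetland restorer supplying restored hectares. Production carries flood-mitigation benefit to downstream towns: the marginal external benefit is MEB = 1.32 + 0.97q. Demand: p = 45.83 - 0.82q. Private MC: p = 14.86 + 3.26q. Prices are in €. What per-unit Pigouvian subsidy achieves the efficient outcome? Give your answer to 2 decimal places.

subsidy = €11.39 per unit

Social marginal cost = private MC − MEB = 13.54 + 2.29q.
Set SMC = demand: 13.54 + 2.29q = 45.83 - 0.82q → q* = 10.3826.
The Pigouvian subsidy equals MEB at q*: 1.32 + 0.97×10.3826 = 11.3911.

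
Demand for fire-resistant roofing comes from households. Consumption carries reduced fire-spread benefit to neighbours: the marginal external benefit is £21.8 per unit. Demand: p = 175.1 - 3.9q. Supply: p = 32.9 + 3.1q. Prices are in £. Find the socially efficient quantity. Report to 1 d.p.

q* = 23.4

Social marginal benefit = demand + MEB = 196.9 - 3.9q.
Set SMB = MC: 196.9 - 3.9q = 32.9 + 3.1q → q* = 23.4286.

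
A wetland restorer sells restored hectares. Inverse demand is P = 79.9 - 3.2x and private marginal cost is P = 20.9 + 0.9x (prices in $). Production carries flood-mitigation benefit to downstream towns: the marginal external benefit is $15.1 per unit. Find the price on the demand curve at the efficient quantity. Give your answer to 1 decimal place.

Social marginal cost = private MC − MEB = 5.8 + 0.9x.
Set SMC = demand: 5.8 + 0.9x = 79.9 - 3.2x → x* = 18.0732.
Consumer price on the demand curve at x*: 79.9 − 3.2×18.0732 = 22.0658.

P = $22.1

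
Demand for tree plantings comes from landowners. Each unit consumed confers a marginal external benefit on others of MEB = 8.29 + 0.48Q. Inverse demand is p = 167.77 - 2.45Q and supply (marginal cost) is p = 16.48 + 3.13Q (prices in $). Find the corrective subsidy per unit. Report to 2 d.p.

subsidy = $23.31 per unit

Social marginal benefit = demand + MEB = 176.06 - 1.97Q.
Set SMB = MC: 176.06 - 1.97Q = 16.48 + 3.13Q → Q* = 31.2902.
The Pigouvian subsidy equals MEB at Q*: 8.29 + 0.48×31.2902 = 23.3093.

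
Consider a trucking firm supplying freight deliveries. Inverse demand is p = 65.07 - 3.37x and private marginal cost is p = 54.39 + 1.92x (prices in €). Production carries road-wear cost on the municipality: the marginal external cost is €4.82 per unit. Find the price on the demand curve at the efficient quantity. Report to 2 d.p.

Social marginal cost = private MC + MEC = 59.21 + 1.92x.
Set SMC = demand: 59.21 + 1.92x = 65.07 - 3.37x → x* = 1.1078.
Consumer price on the demand curve at x*: 65.07 − 3.37×1.1078 = 61.3367.

P = €61.34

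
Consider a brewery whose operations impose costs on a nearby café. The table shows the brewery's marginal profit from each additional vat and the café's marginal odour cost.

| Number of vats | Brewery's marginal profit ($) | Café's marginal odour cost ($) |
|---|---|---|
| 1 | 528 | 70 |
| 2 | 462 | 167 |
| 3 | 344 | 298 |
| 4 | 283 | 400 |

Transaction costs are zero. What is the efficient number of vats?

3

Bargaining reaches the level where marginal profit last exceeds marginal odour cost.
That holds through level 3 (344 ≥ 298) but not at 4 (283 < 400).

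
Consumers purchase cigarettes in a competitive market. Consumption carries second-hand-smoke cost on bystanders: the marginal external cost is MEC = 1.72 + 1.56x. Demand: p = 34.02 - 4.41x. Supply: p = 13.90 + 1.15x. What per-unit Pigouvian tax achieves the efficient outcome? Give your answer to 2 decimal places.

tax = 5.75 per unit

Social marginal benefit = demand − MEC = 32.30 - 5.97x.
Set SMB = MC: 32.30 - 5.97x = 13.90 + 1.15x → x* = 2.5843.
The Pigouvian tax equals MEC at x*: 1.72 + 1.56×2.5843 = 5.7515.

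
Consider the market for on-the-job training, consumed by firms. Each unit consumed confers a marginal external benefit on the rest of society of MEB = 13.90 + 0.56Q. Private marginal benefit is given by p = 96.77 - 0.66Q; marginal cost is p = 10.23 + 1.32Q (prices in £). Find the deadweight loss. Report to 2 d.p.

DWL = £518.56

Market equilibrium (private): 10.23 + 1.32Q = 96.77 - 0.66Q → Q_m = 43.7071.
Social marginal benefit = demand + MEB = 110.67 - 0.10Q.
Set SMB = MC: 110.67 - 0.10Q = 10.23 + 1.32Q → Q* = 70.7324.
The welfare-loss triangle has base |Q_m − Q*| and height MEB(Q_m) (the vertical gap between SMB and MC is zero at Q* and MEB at Q_m).
DWL = ½ × 27.0253 × 38.3760 = 518.5615.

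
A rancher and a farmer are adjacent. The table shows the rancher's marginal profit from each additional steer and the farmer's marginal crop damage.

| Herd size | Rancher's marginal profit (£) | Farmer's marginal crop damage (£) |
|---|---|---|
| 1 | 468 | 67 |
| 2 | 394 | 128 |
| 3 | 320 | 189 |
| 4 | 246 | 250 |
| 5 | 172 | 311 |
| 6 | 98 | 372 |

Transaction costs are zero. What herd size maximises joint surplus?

3

Bargaining reaches the level where marginal profit last exceeds marginal crop damage.
That holds through level 3 (320 ≥ 189) but not at 4 (246 < 250).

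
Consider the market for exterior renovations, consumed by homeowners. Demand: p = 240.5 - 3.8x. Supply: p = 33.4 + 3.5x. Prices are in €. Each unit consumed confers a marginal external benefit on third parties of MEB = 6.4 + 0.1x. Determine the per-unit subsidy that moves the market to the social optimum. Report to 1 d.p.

subsidy = €9.4 per unit

Social marginal benefit = demand + MEB = 246.9 - 3.7x.
Set SMB = MC: 246.9 - 3.7x = 33.4 + 3.5x → x* = 29.6528.
The Pigouvian subsidy equals MEB at x*: 6.4 + 0.1×29.6528 = 9.3653.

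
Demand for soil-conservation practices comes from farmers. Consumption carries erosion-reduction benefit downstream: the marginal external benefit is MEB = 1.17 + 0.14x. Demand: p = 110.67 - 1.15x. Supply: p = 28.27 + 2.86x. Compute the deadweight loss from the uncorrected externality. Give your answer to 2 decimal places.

Market equilibrium (private): 28.27 + 2.86x = 110.67 - 1.15x → x_m = 20.5486.
Social marginal benefit = demand + MEB = 111.84 - 1.01x.
Set SMB = MC: 111.84 - 1.01x = 28.27 + 2.86x → x* = 21.5943.
Between x* and x_m the wedge SMB − MC runs linearly from 0 to MEB(x_m), so the loss is a triangle.
DWL = ½ × 1.0457 × 4.0468 = 2.1159.

DWL = 2.12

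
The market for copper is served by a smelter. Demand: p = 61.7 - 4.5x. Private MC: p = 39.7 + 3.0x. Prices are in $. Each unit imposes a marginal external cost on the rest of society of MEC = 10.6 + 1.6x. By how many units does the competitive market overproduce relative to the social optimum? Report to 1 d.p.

1.7 units

Market equilibrium (private): 39.7 + 3.0x = 61.7 - 4.5x → x_m = 2.9333.
Social marginal cost = private MC + MEC = 50.3 + 4.6x.
Set SMC = demand: 50.3 + 4.6x = 61.7 - 4.5x → x* = 1.2527.
Gap = |2.9333 − 1.2527| = 1.6806.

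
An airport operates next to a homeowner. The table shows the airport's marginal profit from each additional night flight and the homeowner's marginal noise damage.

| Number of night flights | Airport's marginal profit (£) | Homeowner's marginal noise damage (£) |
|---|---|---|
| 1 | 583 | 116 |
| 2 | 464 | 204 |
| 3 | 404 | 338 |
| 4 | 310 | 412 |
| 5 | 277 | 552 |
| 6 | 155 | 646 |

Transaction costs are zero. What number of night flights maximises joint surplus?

3

Bargaining reaches the level where marginal profit last exceeds marginal noise damage.
That holds through level 3 (404 ≥ 338) but not at 4 (310 < 412).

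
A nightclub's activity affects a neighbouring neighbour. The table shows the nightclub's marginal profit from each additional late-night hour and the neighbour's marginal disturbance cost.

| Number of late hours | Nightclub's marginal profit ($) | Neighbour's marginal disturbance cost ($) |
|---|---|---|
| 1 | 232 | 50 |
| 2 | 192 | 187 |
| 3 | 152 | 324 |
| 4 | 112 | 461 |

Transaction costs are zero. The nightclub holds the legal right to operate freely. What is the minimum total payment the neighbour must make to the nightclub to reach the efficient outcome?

$264

Left alone the nightclub would choose level 4 (marginal profit stays positive).
Efficient level: k* = 2 (marginal profit ≥ marginal disturbance cost through 2).
The neighbour must at least cover the nightclub's forgone profit from cutting 4→2: 152 + 112 = 264.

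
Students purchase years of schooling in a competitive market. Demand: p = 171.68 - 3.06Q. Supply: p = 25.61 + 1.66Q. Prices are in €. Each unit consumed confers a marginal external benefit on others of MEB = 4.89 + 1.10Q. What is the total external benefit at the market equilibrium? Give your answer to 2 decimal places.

€678.08

Market equilibrium (private): 25.61 + 1.66Q = 171.68 - 3.06Q → Q_m = 30.9470.
Total external benefit = ∫₀^{Q_m} (4.89 + 1.10Q) dQ = 4.89×30.9470 + ½×1.10×30.9470² = 678.0751.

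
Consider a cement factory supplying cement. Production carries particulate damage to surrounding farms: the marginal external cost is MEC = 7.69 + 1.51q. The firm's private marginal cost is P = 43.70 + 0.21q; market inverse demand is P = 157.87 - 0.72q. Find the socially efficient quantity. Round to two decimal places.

Social marginal cost = private MC + MEC = 51.39 + 1.72q.
Set SMC = demand: 51.39 + 1.72q = 157.87 - 0.72q → q* = 43.6393.

q* = 43.64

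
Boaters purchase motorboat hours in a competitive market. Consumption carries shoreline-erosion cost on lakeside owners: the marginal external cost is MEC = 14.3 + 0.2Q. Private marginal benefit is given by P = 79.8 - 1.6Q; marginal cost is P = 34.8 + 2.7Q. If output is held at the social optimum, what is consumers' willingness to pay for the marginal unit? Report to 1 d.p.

Social marginal benefit = demand − MEC = 65.5 - 1.8Q.
Set SMB = MC: 65.5 - 1.8Q = 34.8 + 2.7Q → Q* = 6.8222.
Consumer price on the demand curve at Q*: 79.8 − 1.6×6.8222 = 68.8845.

P = 68.9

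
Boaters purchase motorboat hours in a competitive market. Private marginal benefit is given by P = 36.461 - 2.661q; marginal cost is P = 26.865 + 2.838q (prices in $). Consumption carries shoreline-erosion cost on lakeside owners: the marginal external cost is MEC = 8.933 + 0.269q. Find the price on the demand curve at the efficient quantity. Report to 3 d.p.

Social marginal benefit = demand − MEC = 27.528 - 2.930q.
Set SMB = MC: 27.528 - 2.930q = 26.865 + 2.838q → q* = 0.1149.
Consumer price on the demand curve at q*: 36.461 − 2.661×0.1149 = 36.1553.

P = $36.155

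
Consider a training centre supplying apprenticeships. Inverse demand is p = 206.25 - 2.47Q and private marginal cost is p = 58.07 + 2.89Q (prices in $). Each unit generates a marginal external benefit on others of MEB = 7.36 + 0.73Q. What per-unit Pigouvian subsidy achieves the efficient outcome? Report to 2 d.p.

subsidy = $31.88 per unit

Social marginal cost = private MC − MEB = 50.71 + 2.16Q.
Set SMC = demand: 50.71 + 2.16Q = 206.25 - 2.47Q → Q* = 33.5940.
The Pigouvian subsidy equals MEB at Q*: 7.36 + 0.73×33.5940 = 31.8836.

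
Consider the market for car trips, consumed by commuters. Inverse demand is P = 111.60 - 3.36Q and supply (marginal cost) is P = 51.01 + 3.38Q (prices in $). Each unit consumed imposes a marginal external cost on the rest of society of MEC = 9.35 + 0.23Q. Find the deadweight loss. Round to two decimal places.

DWL = $9.35

Market equilibrium (private): 51.01 + 3.38Q = 111.60 - 3.36Q → Q_m = 8.9896.
Social marginal benefit = demand − MEC = 102.25 - 3.59Q.
Set SMB = MC: 102.25 - 3.59Q = 51.01 + 3.38Q → Q* = 7.3515.
Height of the DWL triangle at Q_m is MC(Q_m) − SMB(Q_m) = MEC(Q_m) = 11.4176.
DWL = ½ × 1.6381 × 11.4176 = 9.3516.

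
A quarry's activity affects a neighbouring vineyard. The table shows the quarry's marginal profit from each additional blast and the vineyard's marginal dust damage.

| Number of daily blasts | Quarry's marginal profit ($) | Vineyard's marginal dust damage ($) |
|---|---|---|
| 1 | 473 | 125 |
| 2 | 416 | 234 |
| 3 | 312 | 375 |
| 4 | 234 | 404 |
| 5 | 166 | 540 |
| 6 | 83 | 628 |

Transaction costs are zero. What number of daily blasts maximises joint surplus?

Bargaining reaches the level where marginal profit last exceeds marginal dust damage.
That holds through level 2 (416 ≥ 234) but not at 3 (312 < 375).

2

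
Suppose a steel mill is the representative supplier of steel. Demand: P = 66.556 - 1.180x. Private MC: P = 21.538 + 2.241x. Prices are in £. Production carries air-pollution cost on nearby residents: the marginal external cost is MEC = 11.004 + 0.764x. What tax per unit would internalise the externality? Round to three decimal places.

tax = £17.213 per unit

Social marginal cost = private MC + MEC = 32.542 + 3.005x.
Set SMC = demand: 32.542 + 3.005x = 66.556 - 1.180x → x* = 8.1276.
The Pigouvian tax equals MEC at x*: 11.004 + 0.764×8.1276 = 17.2135.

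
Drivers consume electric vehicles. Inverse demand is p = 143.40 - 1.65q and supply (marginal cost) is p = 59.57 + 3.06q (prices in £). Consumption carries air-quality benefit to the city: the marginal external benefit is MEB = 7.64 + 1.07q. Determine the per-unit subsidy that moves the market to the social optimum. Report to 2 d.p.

Social marginal benefit = demand + MEB = 151.04 - 0.58q.
Set SMB = MC: 151.04 - 0.58q = 59.57 + 3.06q → q* = 25.1291.
The Pigouvian subsidy equals MEB at q*: 7.64 + 1.07×25.1291 = 34.5281.

subsidy = £34.53 per unit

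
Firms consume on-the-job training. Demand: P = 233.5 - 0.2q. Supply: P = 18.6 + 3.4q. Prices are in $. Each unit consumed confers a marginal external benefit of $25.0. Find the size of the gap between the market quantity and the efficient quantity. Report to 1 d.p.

Market equilibrium (private): 18.6 + 3.4q = 233.5 - 0.2q → q_m = 59.6944.
Social marginal benefit = demand + MEB = 258.5 - 0.2q.
Set SMB = MC: 258.5 - 0.2q = 18.6 + 3.4q → q* = 66.6389.
Gap = |59.6944 − 66.6389| = 6.9445.

6.9 units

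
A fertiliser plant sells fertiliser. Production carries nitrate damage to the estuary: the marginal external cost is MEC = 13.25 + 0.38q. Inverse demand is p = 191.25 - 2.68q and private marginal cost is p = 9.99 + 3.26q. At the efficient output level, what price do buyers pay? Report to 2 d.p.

P = 120.01

Social marginal cost = private MC + MEC = 23.24 + 3.64q.
Set SMC = demand: 23.24 + 3.64q = 191.25 - 2.68q → q* = 26.5839.
Consumer price on the demand curve at q*: 191.25 − 2.68×26.5839 = 120.0051.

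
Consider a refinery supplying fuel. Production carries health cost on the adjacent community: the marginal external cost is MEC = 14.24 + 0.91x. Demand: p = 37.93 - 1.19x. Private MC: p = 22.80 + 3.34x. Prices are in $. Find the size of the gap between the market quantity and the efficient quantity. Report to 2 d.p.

Market equilibrium (private): 22.80 + 3.34x = 37.93 - 1.19x → x_m = 3.3400.
Social marginal cost = private MC + MEC = 37.04 + 4.25x.
Set SMC = demand: 37.04 + 4.25x = 37.93 - 1.19x → x* = 0.1636.
Gap = |3.3400 − 0.1636| = 3.1764.

3.18 units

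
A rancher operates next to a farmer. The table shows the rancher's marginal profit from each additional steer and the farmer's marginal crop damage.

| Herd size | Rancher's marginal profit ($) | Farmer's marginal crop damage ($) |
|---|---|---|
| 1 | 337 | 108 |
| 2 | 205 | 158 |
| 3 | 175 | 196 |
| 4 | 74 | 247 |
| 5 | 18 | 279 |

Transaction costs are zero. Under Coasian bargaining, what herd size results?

2

Bargaining reaches the level where marginal profit last exceeds marginal crop damage.
That holds through level 2 (205 ≥ 158) but not at 3 (175 < 196).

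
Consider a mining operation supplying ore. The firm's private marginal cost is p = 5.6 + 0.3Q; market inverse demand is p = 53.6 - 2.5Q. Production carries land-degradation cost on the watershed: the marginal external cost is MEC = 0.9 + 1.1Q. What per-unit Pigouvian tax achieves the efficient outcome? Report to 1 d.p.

tax = 14.2 per unit

Social marginal cost = private MC + MEC = 6.5 + 1.4Q.
Set SMC = demand: 6.5 + 1.4Q = 53.6 - 2.5Q → Q* = 12.0769.
The Pigouvian tax equals MEC at Q*: 0.9 + 1.1×12.0769 = 14.1846.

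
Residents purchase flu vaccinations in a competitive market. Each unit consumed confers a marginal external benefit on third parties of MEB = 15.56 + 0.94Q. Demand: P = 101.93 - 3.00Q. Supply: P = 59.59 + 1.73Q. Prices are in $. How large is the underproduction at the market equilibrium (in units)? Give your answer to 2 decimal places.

6.33 units

Market equilibrium (private): 59.59 + 1.73Q = 101.93 - 3.00Q → Q_m = 8.9514.
Social marginal benefit = demand + MEB = 117.49 - 2.06Q.
Set SMB = MC: 117.49 - 2.06Q = 59.59 + 1.73Q → Q* = 15.2770.
Gap = |8.9514 − 15.2770| = 6.3256.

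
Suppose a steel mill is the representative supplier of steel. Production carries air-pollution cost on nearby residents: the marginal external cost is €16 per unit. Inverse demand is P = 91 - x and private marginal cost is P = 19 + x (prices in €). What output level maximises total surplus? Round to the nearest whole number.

x* = 28

Social marginal cost = private MC + MEC = 35 + x.
Set SMC = demand: 35 + x = 91 - x → x* = 28.0000.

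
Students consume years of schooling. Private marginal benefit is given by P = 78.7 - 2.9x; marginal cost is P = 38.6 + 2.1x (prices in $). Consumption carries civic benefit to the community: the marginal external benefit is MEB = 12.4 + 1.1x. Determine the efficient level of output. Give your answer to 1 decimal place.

x* = 13.5

Social marginal benefit = demand + MEB = 91.1 - 1.8x.
Set SMB = MC: 91.1 - 1.8x = 38.6 + 2.1x → x* = 13.4615.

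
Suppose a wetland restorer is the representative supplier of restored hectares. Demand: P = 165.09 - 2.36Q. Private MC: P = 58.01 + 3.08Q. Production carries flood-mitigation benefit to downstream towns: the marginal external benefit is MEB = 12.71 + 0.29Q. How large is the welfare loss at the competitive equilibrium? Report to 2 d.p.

DWL = 32.94

Market equilibrium (private): 58.01 + 3.08Q = 165.09 - 2.36Q → Q_m = 19.6838.
Social marginal cost = private MC − MEB = 45.30 + 2.79Q.
Set SMC = demand: 45.30 + 2.79Q = 165.09 - 2.36Q → Q* = 23.2602.
Height of the DWL triangle at Q_m is demand(Q_m) − SMC(Q_m) = MEB(Q_m) = 18.4183.
DWL = ½ × 3.5764 × 18.4183 = 32.9356.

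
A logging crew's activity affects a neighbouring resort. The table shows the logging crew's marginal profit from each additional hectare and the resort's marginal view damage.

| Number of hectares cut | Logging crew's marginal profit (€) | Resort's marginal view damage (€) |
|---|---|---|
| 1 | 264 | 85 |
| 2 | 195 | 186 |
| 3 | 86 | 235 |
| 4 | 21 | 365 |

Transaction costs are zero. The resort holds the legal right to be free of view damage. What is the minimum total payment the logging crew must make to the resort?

Efficient level: marginal profit ≥ marginal view damage through level 2, so k* = 2.
With the resort holding the right, the logging crew must at least compensate total damage at k*: 85 + 186 = 271.

€271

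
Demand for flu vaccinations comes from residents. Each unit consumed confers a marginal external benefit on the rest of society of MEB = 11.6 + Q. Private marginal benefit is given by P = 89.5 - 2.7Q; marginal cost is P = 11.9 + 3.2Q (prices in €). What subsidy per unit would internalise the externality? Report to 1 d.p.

Social marginal benefit = demand + MEB = 101.1 - 1.7Q.
Set SMB = MC: 101.1 - 1.7Q = 11.9 + 3.2Q → Q* = 18.2041.
The Pigouvian subsidy equals MEB at Q*: 11.6 + 1.0×18.2041 = 29.8041.

subsidy = €29.8 per unit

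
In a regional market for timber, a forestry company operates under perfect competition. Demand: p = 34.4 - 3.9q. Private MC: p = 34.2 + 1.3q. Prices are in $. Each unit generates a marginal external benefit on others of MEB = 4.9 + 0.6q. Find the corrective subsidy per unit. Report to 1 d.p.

Social marginal cost = private MC − MEB = 29.3 + 0.7q.
Set SMC = demand: 29.3 + 0.7q = 34.4 - 3.9q → q* = 1.1087.
The Pigouvian subsidy equals MEB at q*: 4.9 + 0.6×1.1087 = 5.5652.

subsidy = $5.6 per unit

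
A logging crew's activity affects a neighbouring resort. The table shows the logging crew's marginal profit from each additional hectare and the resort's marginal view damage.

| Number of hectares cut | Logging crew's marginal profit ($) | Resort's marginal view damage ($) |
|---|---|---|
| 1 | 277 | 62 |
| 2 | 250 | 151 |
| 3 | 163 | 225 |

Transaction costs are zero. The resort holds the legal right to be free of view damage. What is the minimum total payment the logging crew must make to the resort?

Efficient level: marginal profit ≥ marginal view damage through level 2, so k* = 2.
With the resort holding the right, the logging crew must at least compensate total damage at k*: 62 + 151 = 213.

$213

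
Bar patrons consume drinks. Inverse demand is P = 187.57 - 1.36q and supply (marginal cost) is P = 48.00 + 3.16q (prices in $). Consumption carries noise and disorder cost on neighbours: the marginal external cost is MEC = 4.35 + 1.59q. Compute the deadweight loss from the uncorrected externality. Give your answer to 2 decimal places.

Market equilibrium (private): 48.00 + 3.16q = 187.57 - 1.36q → q_m = 30.8783.
Social marginal benefit = demand − MEC = 183.22 - 2.95q.
Set SMB = MC: 183.22 - 2.95q = 48.00 + 3.16q → q* = 22.1309.
Height of the DWL triangle at q_m is MC(q_m) − SMB(q_m) = MEC(q_m) = 53.4465.
DWL = ½ × 8.7474 × 53.4465 = 233.7590.

DWL = $233.76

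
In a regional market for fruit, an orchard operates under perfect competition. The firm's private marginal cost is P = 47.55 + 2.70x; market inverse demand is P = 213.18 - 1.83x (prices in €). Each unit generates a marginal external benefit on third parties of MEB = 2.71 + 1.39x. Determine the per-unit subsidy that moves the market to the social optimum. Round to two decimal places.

Social marginal cost = private MC − MEB = 44.84 + 1.31x.
Set SMC = demand: 44.84 + 1.31x = 213.18 - 1.83x → x* = 53.6115.
The Pigouvian subsidy equals MEB at x*: 2.71 + 1.39×53.6115 = 77.2300.

subsidy = €77.23 per unit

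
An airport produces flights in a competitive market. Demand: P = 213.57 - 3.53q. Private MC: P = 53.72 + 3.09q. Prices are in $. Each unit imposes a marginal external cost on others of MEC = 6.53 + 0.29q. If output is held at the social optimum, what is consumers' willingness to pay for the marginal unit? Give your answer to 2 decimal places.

P = $135.25

Social marginal cost = private MC + MEC = 60.25 + 3.38q.
Set SMC = demand: 60.25 + 3.38q = 213.57 - 3.53q → q* = 22.1881.
Consumer price on the demand curve at q*: 213.57 − 3.53×22.1881 = 135.2460.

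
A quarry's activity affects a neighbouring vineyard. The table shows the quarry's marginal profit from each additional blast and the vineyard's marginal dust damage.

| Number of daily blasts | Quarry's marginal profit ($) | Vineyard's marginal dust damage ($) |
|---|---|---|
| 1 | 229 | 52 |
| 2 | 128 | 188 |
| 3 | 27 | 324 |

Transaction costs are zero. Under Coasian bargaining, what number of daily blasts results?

1

Bargaining reaches the level where marginal profit last exceeds marginal dust damage.
That holds through level 1 (229 ≥ 52) but not at 2 (128 < 188).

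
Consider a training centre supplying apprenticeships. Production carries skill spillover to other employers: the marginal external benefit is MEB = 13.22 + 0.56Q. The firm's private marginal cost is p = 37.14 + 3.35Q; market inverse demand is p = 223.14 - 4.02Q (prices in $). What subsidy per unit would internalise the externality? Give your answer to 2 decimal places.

Social marginal cost = private MC − MEB = 23.92 + 2.79Q.
Set SMC = demand: 23.92 + 2.79Q = 223.14 - 4.02Q → Q* = 29.2540.
The Pigouvian subsidy equals MEB at Q*: 13.22 + 0.56×29.2540 = 29.6022.

subsidy = $29.60 per unit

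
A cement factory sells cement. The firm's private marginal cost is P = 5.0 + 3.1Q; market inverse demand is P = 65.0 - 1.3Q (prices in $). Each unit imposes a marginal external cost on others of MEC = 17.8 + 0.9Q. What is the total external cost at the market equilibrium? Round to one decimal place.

$326.4

Market equilibrium (private): 5.0 + 3.1Q = 65.0 - 1.3Q → Q_m = 13.6364.
Total external cost = ∫₀^{Q_m} (17.8 + 0.9Q) dQ = 17.8×13.6364 + ½×0.9×13.6364² = 326.4061.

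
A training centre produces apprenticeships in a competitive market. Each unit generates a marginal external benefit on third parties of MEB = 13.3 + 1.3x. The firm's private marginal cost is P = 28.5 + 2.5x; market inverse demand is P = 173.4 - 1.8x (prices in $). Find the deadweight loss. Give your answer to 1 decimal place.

Market equilibrium (private): 28.5 + 2.5x = 173.4 - 1.8x → x_m = 33.6977.
Social marginal cost = private MC − MEB = 15.2 + 1.2x.
Set SMC = demand: 15.2 + 1.2x = 173.4 - 1.8x → x* = 52.7333.
Between x* and x_m the wedge demand − SMC runs linearly from 0 to MEB(x_m), so the loss is a triangle.
DWL = ½ × 19.0356 × 57.1070 = 543.5330.

DWL = $543.5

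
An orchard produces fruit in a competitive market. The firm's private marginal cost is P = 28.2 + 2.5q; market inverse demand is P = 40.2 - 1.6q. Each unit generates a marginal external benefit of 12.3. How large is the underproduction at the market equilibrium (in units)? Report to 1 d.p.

3.0 units

Market equilibrium (private): 28.2 + 2.5q = 40.2 - 1.6q → q_m = 2.9268.
Social marginal cost = private MC − MEB = 15.9 + 2.5q.
Set SMC = demand: 15.9 + 2.5q = 40.2 - 1.6q → q* = 5.9268.
Gap = |2.9268 − 5.9268| = 3.0000.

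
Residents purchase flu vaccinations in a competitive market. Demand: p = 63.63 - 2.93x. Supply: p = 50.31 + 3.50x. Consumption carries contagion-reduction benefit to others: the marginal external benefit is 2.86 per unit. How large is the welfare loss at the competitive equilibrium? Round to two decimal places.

DWL = 0.64

Market equilibrium (private): 50.31 + 3.50x = 63.63 - 2.93x → x_m = 2.0715.
Social marginal benefit = demand + MEB = 66.49 - 2.93x.
Set SMB = MC: 66.49 - 2.93x = 50.31 + 3.50x → x* = 2.5163.
Between x* and x_m the wedge SMB − MC runs linearly from 0 to MEB(x_m), so the loss is a triangle.
DWL = ½ × 0.4448 × 2.8600 = 0.6361.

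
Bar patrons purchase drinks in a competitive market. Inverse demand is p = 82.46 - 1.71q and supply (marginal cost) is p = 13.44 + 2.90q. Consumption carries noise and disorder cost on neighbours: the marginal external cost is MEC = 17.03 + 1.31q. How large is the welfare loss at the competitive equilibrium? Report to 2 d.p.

DWL = 113.40

Market equilibrium (private): 13.44 + 2.90q = 82.46 - 1.71q → q_m = 14.9718.
Social marginal benefit = demand − MEC = 65.43 - 3.02q.
Set SMB = MC: 65.43 - 3.02q = 13.44 + 2.90q → q* = 8.7821.
The welfare-loss triangle has base |q_m − q*| and height MEC(q_m) (the vertical gap between SMB and MC is zero at q* and MEC at q_m).
DWL = ½ × 6.1897 × 36.6431 = 113.4049.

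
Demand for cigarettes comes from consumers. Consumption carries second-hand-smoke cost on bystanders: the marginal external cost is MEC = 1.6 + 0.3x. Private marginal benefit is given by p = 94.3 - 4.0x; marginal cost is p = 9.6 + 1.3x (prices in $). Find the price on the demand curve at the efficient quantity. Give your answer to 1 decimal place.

Social marginal benefit = demand − MEC = 92.7 - 4.3x.
Set SMB = MC: 92.7 - 4.3x = 9.6 + 1.3x → x* = 14.8393.
Consumer price on the demand curve at x*: 94.3 − 4.0×14.8393 = 34.9428.

P = $34.9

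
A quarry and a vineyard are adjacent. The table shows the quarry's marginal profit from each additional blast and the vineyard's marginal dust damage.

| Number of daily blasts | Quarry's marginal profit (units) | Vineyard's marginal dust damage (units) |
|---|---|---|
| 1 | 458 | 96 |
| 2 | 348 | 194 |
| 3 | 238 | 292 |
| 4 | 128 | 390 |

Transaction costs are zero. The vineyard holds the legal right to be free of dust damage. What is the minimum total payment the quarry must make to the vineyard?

Efficient level: marginal profit ≥ marginal dust damage through level 2, so k* = 2.
With the vineyard holding the right, the quarry must at least compensate total damage at k*: 96 + 194 = 290.

290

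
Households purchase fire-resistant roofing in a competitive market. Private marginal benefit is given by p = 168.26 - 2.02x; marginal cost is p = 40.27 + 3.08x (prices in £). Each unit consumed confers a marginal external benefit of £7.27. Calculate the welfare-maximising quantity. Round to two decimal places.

x* = 26.52

Social marginal benefit = demand + MEB = 175.53 - 2.02x.
Set SMB = MC: 175.53 - 2.02x = 40.27 + 3.08x → x* = 26.5216.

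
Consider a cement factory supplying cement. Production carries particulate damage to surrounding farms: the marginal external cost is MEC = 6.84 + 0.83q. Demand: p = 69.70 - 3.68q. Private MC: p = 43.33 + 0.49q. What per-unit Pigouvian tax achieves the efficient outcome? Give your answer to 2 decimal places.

Social marginal cost = private MC + MEC = 50.17 + 1.32q.
Set SMC = demand: 50.17 + 1.32q = 69.70 - 3.68q → q* = 3.9060.
The Pigouvian tax equals MEC at q*: 6.84 + 0.83×3.9060 = 10.0820.

tax = 10.08 per unit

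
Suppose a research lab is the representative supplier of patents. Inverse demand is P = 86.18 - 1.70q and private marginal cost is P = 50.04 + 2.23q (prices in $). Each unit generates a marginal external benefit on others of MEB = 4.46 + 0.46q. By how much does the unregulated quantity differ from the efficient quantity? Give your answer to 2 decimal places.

Market equilibrium (private): 50.04 + 2.23q = 86.18 - 1.70q → q_m = 9.1959.
Social marginal cost = private MC − MEB = 45.58 + 1.77q.
Set SMC = demand: 45.58 + 1.77q = 86.18 - 1.70q → q* = 11.7003.
Gap = |9.1959 − 11.7003| = 2.5044.

2.50 units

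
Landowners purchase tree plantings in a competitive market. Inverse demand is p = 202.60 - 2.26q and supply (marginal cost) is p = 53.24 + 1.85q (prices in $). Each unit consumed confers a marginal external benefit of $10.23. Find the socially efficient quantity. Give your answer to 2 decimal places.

q* = 38.83

Social marginal benefit = demand + MEB = 212.83 - 2.26q.
Set SMB = MC: 212.83 - 2.26q = 53.24 + 1.85q → q* = 38.8297.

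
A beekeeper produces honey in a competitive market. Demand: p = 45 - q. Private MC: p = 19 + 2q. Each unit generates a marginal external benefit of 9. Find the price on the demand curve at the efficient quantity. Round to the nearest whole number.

Social marginal cost = private MC − MEB = 10 + 2q.
Set SMC = demand: 10 + 2q = 45 - q → q* = 11.6667.
Consumer price on the demand curve at q*: 45 − 1×11.6667 = 33.3333.

P = 33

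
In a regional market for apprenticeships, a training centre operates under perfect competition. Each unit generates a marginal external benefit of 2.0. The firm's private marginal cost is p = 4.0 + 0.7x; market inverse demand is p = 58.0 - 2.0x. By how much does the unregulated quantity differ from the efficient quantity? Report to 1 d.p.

0.7 units

Market equilibrium (private): 4.0 + 0.7x = 58.0 - 2.0x → x_m = 20.0000.
Social marginal cost = private MC − MEB = 2.0 + 0.7x.
Set SMC = demand: 2.0 + 0.7x = 58.0 - 2.0x → x* = 20.7407.
Gap = |20.0000 − 20.7407| = 0.7407.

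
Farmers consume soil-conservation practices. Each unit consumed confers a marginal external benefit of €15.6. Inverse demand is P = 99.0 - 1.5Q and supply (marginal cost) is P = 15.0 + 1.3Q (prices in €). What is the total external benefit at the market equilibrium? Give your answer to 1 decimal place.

Market equilibrium (private): 15.0 + 1.3Q = 99.0 - 1.5Q → Q_m = 30.0000.
Total external benefit = MEB × Q_m = 15.6 × 30.0000 = 468.0000.

€468.0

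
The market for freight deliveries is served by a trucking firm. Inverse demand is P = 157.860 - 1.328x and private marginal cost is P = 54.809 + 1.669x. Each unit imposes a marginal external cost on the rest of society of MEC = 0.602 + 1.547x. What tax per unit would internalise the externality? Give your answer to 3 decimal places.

tax = 35.481 per unit

Social marginal cost = private MC + MEC = 55.411 + 3.216x.
Set SMC = demand: 55.411 + 3.216x = 157.860 - 1.328x → x* = 22.5460.
The Pigouvian tax equals MEC at x*: 0.602 + 1.547×22.5460 = 35.4807.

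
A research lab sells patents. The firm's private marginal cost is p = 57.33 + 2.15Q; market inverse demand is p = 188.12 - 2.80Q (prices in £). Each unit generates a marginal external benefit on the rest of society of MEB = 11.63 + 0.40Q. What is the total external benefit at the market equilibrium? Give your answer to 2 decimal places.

£446.92

Market equilibrium (private): 57.33 + 2.15Q = 188.12 - 2.80Q → Q_m = 26.4222.
Total external benefit = ∫₀^{Q_m} (11.63 + 0.40Q) dQ = 11.63×26.4222 + ½×0.40×26.4222² = 446.9167.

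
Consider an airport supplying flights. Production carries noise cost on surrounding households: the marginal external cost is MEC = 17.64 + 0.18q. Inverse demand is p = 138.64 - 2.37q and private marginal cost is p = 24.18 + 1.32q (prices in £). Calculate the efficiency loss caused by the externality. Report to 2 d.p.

DWL = £69.68

Market equilibrium (private): 24.18 + 1.32q = 138.64 - 2.37q → q_m = 31.0190.
Social marginal cost = private MC + MEC = 41.82 + 1.50q.
Set SMC = demand: 41.82 + 1.50q = 138.64 - 2.37q → q* = 25.0181.
Between q* and q_m the wedge SMC − demand runs linearly from 0 to MEC(q_m), so the loss is a triangle.
DWL = ½ × 6.0009 × 23.2234 = 69.6807.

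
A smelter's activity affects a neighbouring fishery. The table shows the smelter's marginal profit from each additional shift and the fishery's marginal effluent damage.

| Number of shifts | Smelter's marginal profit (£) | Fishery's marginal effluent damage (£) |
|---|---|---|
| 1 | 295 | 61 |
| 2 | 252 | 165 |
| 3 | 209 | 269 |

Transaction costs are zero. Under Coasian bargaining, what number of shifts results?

Bargaining reaches the level where marginal profit last exceeds marginal effluent damage.
That holds through level 2 (252 ≥ 165) but not at 3 (209 < 269).

2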